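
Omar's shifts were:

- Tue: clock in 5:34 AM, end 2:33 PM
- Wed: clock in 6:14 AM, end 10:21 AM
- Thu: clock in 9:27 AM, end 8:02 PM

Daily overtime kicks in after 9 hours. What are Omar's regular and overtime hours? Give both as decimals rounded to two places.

Tue: 5:34 AM–2:33 PM = 8 h 59 min
Wed: 6:14 AM–10:21 AM = 4 h 7 min
Thu: 9:27 AM–8:02 PM = 10 h 35 min
Tue reg 8 h 59 min / OT 0 h 0 min; Wed reg 4 h 7 min / OT 0 h 0 min; Thu reg 9 h 0 min / OT 1 h 35 min.
Totals: regular 22 h 6 min, overtime 1 h 35 min.

Regular 22.10 hours, overtime 1.58 hours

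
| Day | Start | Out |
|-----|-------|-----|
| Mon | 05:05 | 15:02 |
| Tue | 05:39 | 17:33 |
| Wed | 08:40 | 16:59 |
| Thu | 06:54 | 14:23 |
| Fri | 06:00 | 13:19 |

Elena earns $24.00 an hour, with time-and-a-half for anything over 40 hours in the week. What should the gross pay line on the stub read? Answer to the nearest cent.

$1138.80

Mon: 05:05–15:02 = 9 h 57 min
Tue: 05:39–17:33 = 11 h 54 min
Wed: 08:40–16:59 = 8 h 19 min
Thu: 06:54–14:23 = 7 h 29 min
Fri: 06:00–13:19 = 7 h 19 min
Total worked: 44 h 58 min = 2698 min.
Regular 40 h 0 min = 2400 min at $24.00/h; overtime 4 h 58 min = 298 min at $36.00/h.
Pay = (2400 × $24.00 + 298 × $36.00) ÷ 60 = $1138.80.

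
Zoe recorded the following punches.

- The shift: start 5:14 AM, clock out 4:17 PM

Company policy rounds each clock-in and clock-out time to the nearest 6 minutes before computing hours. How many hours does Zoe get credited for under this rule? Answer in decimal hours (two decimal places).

The shift: in 5:14 AM→5:12 AM, out 4:17 PM→4:18 PM; 11 h 6 min

11.10 hours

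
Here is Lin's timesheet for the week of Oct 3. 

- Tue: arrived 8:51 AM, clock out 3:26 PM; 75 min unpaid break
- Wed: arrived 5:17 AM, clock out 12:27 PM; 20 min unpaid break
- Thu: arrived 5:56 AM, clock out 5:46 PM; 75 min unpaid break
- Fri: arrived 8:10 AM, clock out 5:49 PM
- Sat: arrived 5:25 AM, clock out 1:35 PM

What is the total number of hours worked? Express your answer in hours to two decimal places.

Tue: 8:51 AM–3:26 PM = 6 h 35 min; less 75 min break → 5 h 20 min
Wed: 5:17 AM–12:27 PM = 7 h 10 min; less 20 min break → 6 h 50 min
Thu: 5:56 AM–5:46 PM = 11 h 50 min; less 75 min break → 10 h 35 min
Fri: 8:10 AM–5:49 PM = 9 h 39 min
Sat: 5:25 AM–1:35 PM = 8 h 10 min
Total: 5 h 20 min + 6 h 50 min + 10 h 35 min + 9 h 39 min + 8 h 10 min = 40 h 34 min.

40.57 hours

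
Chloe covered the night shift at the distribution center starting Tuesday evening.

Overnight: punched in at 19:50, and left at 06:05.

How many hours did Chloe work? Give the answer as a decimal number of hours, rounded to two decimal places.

10.25 hours

Overnight: 19:50 → midnight = 4 h 10 min; midnight → 06:05 = 6 h 5 min; span 10 h 15 min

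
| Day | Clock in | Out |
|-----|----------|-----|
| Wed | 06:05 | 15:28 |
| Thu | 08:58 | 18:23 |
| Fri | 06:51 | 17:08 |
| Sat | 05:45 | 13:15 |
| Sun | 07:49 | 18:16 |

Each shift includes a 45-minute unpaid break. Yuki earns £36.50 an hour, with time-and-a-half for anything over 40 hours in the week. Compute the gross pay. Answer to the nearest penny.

£1639.76

Wed: 06:05–15:28 = 9 h 23 min; less 45 min break → 8 h 38 min
Thu: 08:58–18:23 = 9 h 25 min; less 45 min break → 8 h 40 min
Fri: 06:51–17:08 = 10 h 17 min; less 45 min break → 9 h 32 min
Sat: 05:45–13:15 = 7 h 30 min; less 45 min break → 6 h 45 min
Sun: 07:49–18:16 = 10 h 27 min; less 45 min break → 9 h 42 min
Total worked: 43 h 17 min = 2597 min.
Regular 40 h 0 min = 2400 min at £36.50/h; overtime 3 h 17 min = 197 min at £54.75/h.
Pay = (2400 × £36.50 + 197 × £54.75) ÷ 60 = £1639.76.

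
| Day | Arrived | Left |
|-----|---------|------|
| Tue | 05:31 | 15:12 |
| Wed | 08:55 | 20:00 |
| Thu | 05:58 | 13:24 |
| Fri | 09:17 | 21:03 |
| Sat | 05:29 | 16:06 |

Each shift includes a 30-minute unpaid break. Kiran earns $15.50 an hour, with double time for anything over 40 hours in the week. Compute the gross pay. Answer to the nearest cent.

Tue: 05:31–15:12 = 9 h 41 min; less 30 min break → 9 h 11 min
Wed: 08:55–20:00 = 11 h 5 min; less 30 min break → 10 h 35 min
Thu: 05:58–13:24 = 7 h 26 min; less 30 min break → 6 h 56 min
Fri: 09:17–21:03 = 11 h 46 min; less 30 min break → 11 h 16 min
Sat: 05:29–16:06 = 10 h 37 min; less 30 min break → 10 h 7 min
Total worked: 48 h 5 min = 2885 min.
Regular 40 h 0 min = 2400 min at $15.50/h; overtime 8 h 5 min = 485 min at $31.00/h.
Pay = (2400 × $15.50 + 485 × $31.00) ÷ 60 = $870.58.

$870.58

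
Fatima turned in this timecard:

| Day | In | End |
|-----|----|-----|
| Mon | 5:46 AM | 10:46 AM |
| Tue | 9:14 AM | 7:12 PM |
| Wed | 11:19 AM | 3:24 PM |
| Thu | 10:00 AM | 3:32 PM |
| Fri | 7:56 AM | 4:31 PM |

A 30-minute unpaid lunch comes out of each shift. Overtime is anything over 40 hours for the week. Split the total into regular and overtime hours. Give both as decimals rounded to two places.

Mon: 5:46 AM–10:46 AM = 5 h 0 min; less 30 min break → 4 h 30 min
Tue: 9:14 AM–7:12 PM = 9 h 58 min; less 30 min break → 9 h 28 min
Wed: 11:19 AM–3:24 PM = 4 h 5 min; less 30 min break → 3 h 35 min
Thu: 10:00 AM–3:32 PM = 5 h 32 min; less 30 min break → 5 h 2 min
Fri: 7:56 AM–4:31 PM = 8 h 35 min; less 30 min break → 8 h 5 min
Total worked: 30 h 40 min = 30.67 h.
Threshold 40 h → overtime 0 h 0 min, regular 30 h 40 min.

Regular 30.67 hours, overtime 0.00 hours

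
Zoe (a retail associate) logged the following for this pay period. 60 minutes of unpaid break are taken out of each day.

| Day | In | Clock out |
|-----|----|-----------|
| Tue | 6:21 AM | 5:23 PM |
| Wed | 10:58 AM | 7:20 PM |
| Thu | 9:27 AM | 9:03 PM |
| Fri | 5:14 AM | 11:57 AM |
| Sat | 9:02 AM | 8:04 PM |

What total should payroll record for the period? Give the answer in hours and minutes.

43 h 45 min

Tue: 6:21 AM–5:23 PM = 11 h 2 min; less 60 min break → 10 h 2 min
Wed: 10:58 AM–7:20 PM = 8 h 22 min; less 60 min break → 7 h 22 min
Thu: 9:27 AM–9:03 PM = 11 h 36 min; less 60 min break → 10 h 36 min
Fri: 5:14 AM–11:57 AM = 6 h 43 min; less 60 min break → 5 h 43 min
Sat: 9:02 AM–8:04 PM = 11 h 2 min; less 60 min break → 10 h 2 min
Total: 10 h 2 min + 7 h 22 min + 10 h 36 min + 5 h 43 min + 10 h 2 min = 43 h 45 min.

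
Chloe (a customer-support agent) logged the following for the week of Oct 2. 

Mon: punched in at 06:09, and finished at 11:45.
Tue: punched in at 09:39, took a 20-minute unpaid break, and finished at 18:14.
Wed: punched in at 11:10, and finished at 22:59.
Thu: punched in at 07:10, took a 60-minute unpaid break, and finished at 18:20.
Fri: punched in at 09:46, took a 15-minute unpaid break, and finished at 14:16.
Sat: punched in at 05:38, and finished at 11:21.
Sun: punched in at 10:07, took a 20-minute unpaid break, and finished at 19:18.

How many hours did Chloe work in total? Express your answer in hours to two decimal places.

54.65 hours

Mon: 06:09–11:45 = 5 h 36 min
Tue: 09:39–18:14 = 8 h 35 min; less 20 min break → 8 h 15 min
Wed: 11:10–22:59 = 11 h 49 min
Thu: 07:10–18:20 = 11 h 10 min; less 60 min break → 10 h 10 min
Fri: 09:46–14:16 = 4 h 30 min; less 15 min break → 4 h 15 min
Sat: 05:38–11:21 = 5 h 43 min
Sun: 10:07–19:18 = 9 h 11 min; less 20 min break → 8 h 51 min
Total: 5 h 36 min + 8 h 15 min + 11 h 49 min + 10 h 10 min + 4 h 15 min + 5 h 43 min + 8 h 51 min = 54 h 39 min.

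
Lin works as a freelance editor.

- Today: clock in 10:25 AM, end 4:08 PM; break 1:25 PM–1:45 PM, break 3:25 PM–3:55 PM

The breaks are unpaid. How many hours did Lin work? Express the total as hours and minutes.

Today: 10:25 AM–4:08 PM = 5 h 43 min; less 50 min break → 4 h 53 min

4 h 53 min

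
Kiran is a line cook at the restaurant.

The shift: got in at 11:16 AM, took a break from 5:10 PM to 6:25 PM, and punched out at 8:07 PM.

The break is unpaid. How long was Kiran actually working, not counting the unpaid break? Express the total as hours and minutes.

The shift: 11:16 AM–8:07 PM = 8 h 51 min; less 75 min break → 7 h 36 min

7 h 36 min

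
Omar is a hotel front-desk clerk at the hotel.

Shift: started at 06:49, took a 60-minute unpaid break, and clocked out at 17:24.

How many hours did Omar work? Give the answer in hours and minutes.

9 h 35 min

Shift: 06:49–17:24 = 10 h 35 min; less 60 min break → 9 h 35 min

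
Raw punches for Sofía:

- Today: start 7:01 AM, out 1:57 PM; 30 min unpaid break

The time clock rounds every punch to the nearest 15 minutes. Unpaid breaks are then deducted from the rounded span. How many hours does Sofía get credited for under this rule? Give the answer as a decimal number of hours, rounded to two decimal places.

Today: in 7:01 AM→7:00 AM, out 1:57 PM→2:00 PM; 7 h 0 min − 30 min = 6 h 30 min

6.50 hours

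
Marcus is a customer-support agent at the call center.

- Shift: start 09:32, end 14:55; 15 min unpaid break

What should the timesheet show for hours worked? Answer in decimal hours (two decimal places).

5.13 hours

Shift: 09:32–14:55 = 5 h 23 min; less 15 min break → 5 h 8 min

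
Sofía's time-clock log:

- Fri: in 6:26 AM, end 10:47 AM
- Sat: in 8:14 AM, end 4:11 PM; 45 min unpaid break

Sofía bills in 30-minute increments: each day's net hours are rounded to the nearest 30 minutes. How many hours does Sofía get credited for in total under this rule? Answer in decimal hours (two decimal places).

Fri: 6:26 AM–10:47 AM = 4 h 21 min → rounds to 4 h 30 min
Sat: 8:14 AM–4:11 PM = 7 h 57 min − 45 min = 7 h 12 min → rounds to 7 h 0 min
Total credited: 11 h 30 min.

11.50 hours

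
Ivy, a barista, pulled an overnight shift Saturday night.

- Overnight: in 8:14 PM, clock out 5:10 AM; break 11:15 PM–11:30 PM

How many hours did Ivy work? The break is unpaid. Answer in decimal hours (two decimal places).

8.68 hours

Overnight: 8:14 PM → midnight = 3 h 46 min; midnight → 5:10 AM = 5 h 10 min; span 8 h 56 min; less 15 min break → 8 h 41 min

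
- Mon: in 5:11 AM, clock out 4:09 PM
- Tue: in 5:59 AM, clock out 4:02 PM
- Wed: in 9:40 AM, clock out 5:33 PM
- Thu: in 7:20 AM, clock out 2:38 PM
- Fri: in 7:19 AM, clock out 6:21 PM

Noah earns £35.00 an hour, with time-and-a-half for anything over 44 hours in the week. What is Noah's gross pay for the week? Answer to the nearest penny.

Mon: 5:11 AM–4:09 PM = 10 h 58 min
Tue: 5:59 AM–4:02 PM = 10 h 3 min
Wed: 9:40 AM–5:33 PM = 7 h 53 min
Thu: 7:20 AM–2:38 PM = 7 h 18 min
Fri: 7:19 AM–6:21 PM = 11 h 2 min
Total worked: 47 h 14 min = 2834 min.
Regular 44 h 0 min = 2640 min at £35.00/h; overtime 3 h 14 min = 194 min at £52.50/h.
Pay = (2640 × £35.00 + 194 × £52.50) ÷ 60 = £1709.75.

£1709.75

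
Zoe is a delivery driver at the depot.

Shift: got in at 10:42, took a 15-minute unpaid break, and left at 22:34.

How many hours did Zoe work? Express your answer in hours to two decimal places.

Shift: 10:42–22:34 = 11 h 52 min; less 15 min break → 11 h 37 min

11.62 hours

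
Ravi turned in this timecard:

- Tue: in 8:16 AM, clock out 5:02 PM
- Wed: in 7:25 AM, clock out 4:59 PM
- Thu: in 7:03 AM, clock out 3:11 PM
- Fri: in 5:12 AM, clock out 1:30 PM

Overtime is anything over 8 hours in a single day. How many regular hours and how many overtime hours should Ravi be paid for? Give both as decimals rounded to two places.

Regular 32.00 hours, overtime 2.77 hours

Tue: 8:16 AM–5:02 PM = 8 h 46 min
Wed: 7:25 AM–4:59 PM = 9 h 34 min
Thu: 7:03 AM–3:11 PM = 8 h 8 min
Fri: 5:12 AM–1:30 PM = 8 h 18 min
Tue reg 8 h 0 min / OT 0 h 46 min; Wed reg 8 h 0 min / OT 1 h 34 min; Thu reg 8 h 0 min / OT 0 h 8 min; Fri reg 8 h 0 min / OT 0 h 18 min.
Totals: regular 32 h 0 min, overtime 2 h 46 min.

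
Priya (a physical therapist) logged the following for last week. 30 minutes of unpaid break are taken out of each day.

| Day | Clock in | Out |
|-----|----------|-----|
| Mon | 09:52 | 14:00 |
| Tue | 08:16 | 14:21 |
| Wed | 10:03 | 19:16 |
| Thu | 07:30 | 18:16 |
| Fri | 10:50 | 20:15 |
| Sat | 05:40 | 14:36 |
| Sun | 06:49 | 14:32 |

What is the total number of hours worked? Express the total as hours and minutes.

Mon: 09:52–14:00 = 4 h 8 min; less 30 min break → 3 h 38 min
Tue: 08:16–14:21 = 6 h 5 min; less 30 min break → 5 h 35 min
Wed: 10:03–19:16 = 9 h 13 min; less 30 min break → 8 h 43 min
Thu: 07:30–18:16 = 10 h 46 min; less 30 min break → 10 h 16 min
Fri: 10:50–20:15 = 9 h 25 min; less 30 min break → 8 h 55 min
Sat: 05:40–14:36 = 8 h 56 min; less 30 min break → 8 h 26 min
Sun: 06:49–14:32 = 7 h 43 min; less 30 min break → 7 h 13 min
Total: 3 h 38 min + 5 h 35 min + 8 h 43 min + 10 h 16 min + 8 h 55 min + 8 h 26 min + 7 h 13 min = 52 h 46 min.

52 h 46 min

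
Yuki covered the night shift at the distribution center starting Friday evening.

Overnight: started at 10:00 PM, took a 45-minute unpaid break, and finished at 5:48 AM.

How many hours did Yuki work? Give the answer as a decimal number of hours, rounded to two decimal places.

Overnight: 10:00 PM → midnight = 2 h 0 min; midnight → 5:48 AM = 5 h 48 min; span 7 h 48 min; less 45 min break → 7 h 3 min

7.05 hours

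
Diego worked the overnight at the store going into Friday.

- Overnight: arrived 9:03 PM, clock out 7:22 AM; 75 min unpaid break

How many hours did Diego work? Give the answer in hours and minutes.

9 h 4 min

Overnight: 9:03 PM → midnight = 2 h 57 min; midnight → 7:22 AM = 7 h 22 min; span 10 h 19 min; less 75 min break → 9 h 4 min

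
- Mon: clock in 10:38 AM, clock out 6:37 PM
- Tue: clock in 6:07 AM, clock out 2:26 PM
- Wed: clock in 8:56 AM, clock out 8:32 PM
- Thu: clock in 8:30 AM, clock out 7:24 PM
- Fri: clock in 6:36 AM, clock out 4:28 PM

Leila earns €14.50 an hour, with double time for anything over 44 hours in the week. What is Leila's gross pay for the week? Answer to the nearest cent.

Mon: 10:38 AM–6:37 PM = 7 h 59 min
Tue: 6:07 AM–2:26 PM = 8 h 19 min
Wed: 8:56 AM–8:32 PM = 11 h 36 min
Thu: 8:30 AM–7:24 PM = 10 h 54 min
Fri: 6:36 AM–4:28 PM = 9 h 52 min
Total worked: 48 h 40 min = 2920 min.
Regular 44 h 0 min = 2640 min at €14.50/h; overtime 4 h 40 min = 280 min at €29.00/h.
Pay = (2640 × €14.50 + 280 × €29.00) ÷ 60 = €773.33.

€773.33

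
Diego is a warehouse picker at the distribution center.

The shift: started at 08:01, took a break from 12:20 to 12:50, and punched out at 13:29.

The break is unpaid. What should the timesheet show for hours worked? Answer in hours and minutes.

The shift: 08:01–13:29 = 5 h 28 min; less 30 min break → 4 h 58 min

4 h 58 min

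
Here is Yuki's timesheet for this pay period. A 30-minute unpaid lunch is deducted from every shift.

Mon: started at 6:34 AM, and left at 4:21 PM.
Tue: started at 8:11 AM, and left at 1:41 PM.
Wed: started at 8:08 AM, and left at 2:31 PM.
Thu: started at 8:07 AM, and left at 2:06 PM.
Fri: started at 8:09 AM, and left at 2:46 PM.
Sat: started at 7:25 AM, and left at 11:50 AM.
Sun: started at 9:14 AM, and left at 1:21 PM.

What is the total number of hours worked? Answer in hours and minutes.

39 h 18 min

Mon: 6:34 AM–4:21 PM = 9 h 47 min; less 30 min break → 9 h 17 min
Tue: 8:11 AM–1:41 PM = 5 h 30 min; less 30 min break → 5 h 0 min
Wed: 8:08 AM–2:31 PM = 6 h 23 min; less 30 min break → 5 h 53 min
Thu: 8:07 AM–2:06 PM = 5 h 59 min; less 30 min break → 5 h 29 min
Fri: 8:09 AM–2:46 PM = 6 h 37 min; less 30 min break → 6 h 7 min
Sat: 7:25 AM–11:50 AM = 4 h 25 min; less 30 min break → 3 h 55 min
Sun: 9:14 AM–1:21 PM = 4 h 7 min; less 30 min break → 3 h 37 min
Total: 9 h 17 min + 5 h 0 min + 5 h 53 min + 5 h 29 min + 6 h 7 min + 3 h 55 min + 3 h 37 min = 39 h 18 min.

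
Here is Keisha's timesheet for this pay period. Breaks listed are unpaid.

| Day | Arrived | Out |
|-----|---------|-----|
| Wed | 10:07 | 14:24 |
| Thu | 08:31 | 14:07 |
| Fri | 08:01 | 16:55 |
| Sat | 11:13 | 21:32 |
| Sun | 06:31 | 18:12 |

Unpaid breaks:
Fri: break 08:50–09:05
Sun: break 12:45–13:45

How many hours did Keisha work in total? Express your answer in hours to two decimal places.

39.53 hours

Wed: 10:07–14:24 = 4 h 17 min
Thu: 08:31–14:07 = 5 h 36 min
Fri: 08:01–16:55 = 8 h 54 min; less 15 min break → 8 h 39 min
Sat: 11:13–21:32 = 10 h 19 min
Sun: 06:31–18:12 = 11 h 41 min; less 60 min break → 10 h 41 min
Total: 4 h 17 min + 5 h 36 min + 8 h 39 min + 10 h 19 min + 10 h 41 min = 39 h 32 min.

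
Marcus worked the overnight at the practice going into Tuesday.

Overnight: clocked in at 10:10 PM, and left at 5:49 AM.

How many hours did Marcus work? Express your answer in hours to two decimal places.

7.65 hours

Overnight: 10:10 PM → midnight = 1 h 50 min; midnight → 5:49 AM = 5 h 49 min; span 7 h 39 min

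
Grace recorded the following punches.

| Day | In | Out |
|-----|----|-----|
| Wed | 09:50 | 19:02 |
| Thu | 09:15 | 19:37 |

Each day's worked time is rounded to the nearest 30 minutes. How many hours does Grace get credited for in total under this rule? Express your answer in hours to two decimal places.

Wed: 09:50–19:02 = 9 h 12 min → rounds to 9 h 0 min
Thu: 09:15–19:37 = 10 h 22 min → rounds to 10 h 30 min
Total credited: 19 h 30 min.

19.50 hours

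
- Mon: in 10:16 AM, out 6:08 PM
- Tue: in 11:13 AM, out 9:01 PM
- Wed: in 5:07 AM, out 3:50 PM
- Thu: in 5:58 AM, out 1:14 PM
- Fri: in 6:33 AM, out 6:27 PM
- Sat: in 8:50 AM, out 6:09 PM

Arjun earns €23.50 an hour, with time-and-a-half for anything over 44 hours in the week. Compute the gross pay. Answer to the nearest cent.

€1487.55

Mon: 10:16 AM–6:08 PM = 7 h 52 min
Tue: 11:13 AM–9:01 PM = 9 h 48 min
Wed: 5:07 AM–3:50 PM = 10 h 43 min
Thu: 5:58 AM–1:14 PM = 7 h 16 min
Fri: 6:33 AM–6:27 PM = 11 h 54 min
Sat: 8:50 AM–6:09 PM = 9 h 19 min
Total worked: 56 h 52 min = 3412 min.
Regular 44 h 0 min = 2640 min at €23.50/h; overtime 12 h 52 min = 772 min at €35.25/h.
Pay = (2640 × €23.50 + 772 × €35.25) ÷ 60 = €1487.55.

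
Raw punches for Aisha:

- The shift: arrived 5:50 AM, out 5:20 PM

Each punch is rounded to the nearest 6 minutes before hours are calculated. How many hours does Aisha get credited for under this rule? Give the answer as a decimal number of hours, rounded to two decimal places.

The shift: in 5:50 AM→5:48 AM, out 5:20 PM→5:18 PM; 11 h 30 min

11.50 hours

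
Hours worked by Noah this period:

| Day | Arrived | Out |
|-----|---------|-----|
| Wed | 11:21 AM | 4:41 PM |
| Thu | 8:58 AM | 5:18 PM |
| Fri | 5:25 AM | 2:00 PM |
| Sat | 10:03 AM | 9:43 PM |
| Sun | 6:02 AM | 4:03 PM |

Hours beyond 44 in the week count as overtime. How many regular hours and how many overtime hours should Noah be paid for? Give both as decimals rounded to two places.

Wed: 11:21 AM–4:41 PM = 5 h 20 min
Thu: 8:58 AM–5:18 PM = 8 h 20 min
Fri: 5:25 AM–2:00 PM = 8 h 35 min
Sat: 10:03 AM–9:43 PM = 11 h 40 min
Sun: 6:02 AM–4:03 PM = 10 h 1 min
Total worked: 43 h 56 min = 43.93 h.
Threshold 44 h → overtime 0 h 0 min, regular 43 h 56 min.

Regular 43.93 hours, overtime 0.00 hours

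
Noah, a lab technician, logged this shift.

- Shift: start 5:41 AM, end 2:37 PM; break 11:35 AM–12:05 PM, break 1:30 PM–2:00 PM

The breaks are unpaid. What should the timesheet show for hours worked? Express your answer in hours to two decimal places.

7.93 hours

Shift: 5:41 AM–2:37 PM = 8 h 56 min; less 60 min break → 7 h 56 min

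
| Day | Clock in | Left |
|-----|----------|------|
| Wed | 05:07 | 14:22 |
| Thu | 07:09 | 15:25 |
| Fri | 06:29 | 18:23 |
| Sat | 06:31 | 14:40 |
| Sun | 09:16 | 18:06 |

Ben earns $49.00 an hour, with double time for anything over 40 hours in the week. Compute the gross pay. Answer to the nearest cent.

Wed: 05:07–14:22 = 9 h 15 min
Thu: 07:09–15:25 = 8 h 16 min
Fri: 06:29–18:23 = 11 h 54 min
Sat: 06:31–14:40 = 8 h 9 min
Sun: 09:16–18:06 = 8 h 50 min
Total worked: 46 h 24 min = 2784 min.
Regular 40 h 0 min = 2400 min at $49.00/h; overtime 6 h 24 min = 384 min at $98.00/h.
Pay = (2400 × $49.00 + 384 × $98.00) ÷ 60 = $2587.20.

$2587.20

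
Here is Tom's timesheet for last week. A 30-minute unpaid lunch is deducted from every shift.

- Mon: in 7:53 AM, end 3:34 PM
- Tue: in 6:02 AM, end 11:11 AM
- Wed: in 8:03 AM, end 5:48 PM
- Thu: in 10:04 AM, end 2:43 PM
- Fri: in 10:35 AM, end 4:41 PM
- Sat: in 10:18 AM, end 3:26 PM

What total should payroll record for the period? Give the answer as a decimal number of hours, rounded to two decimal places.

Mon: 7:53 AM–3:34 PM = 7 h 41 min; less 30 min break → 7 h 11 min
Tue: 6:02 AM–11:11 AM = 5 h 9 min; less 30 min break → 4 h 39 min
Wed: 8:03 AM–5:48 PM = 9 h 45 min; less 30 min break → 9 h 15 min
Thu: 10:04 AM–2:43 PM = 4 h 39 min; less 30 min break → 4 h 9 min
Fri: 10:35 AM–4:41 PM = 6 h 6 min; less 30 min break → 5 h 36 min
Sat: 10:18 AM–3:26 PM = 5 h 8 min; less 30 min break → 4 h 38 min
Total: 7 h 11 min + 4 h 39 min + 9 h 15 min + 4 h 9 min + 5 h 36 min + 4 h 38 min = 35 h 28 min.

35.47 hours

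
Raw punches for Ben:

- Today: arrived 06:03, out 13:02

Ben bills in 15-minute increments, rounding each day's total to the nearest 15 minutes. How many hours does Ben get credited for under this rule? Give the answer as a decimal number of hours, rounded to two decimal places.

Today: 06:03–13:02 = 6 h 59 min → rounds to 7 h 0 min

7.00 hours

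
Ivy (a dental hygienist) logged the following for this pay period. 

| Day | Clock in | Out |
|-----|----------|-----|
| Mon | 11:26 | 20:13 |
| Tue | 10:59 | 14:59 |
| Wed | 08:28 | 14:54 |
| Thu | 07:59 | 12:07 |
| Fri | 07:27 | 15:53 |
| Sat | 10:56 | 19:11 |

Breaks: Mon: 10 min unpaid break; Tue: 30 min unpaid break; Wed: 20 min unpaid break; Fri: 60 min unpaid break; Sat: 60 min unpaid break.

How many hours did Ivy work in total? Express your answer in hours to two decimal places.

Mon: 11:26–20:13 = 8 h 47 min; less 10 min break → 8 h 37 min
Tue: 10:59–14:59 = 4 h 0 min; less 30 min break → 3 h 30 min
Wed: 08:28–14:54 = 6 h 26 min; less 20 min break → 6 h 6 min
Thu: 07:59–12:07 = 4 h 8 min
Fri: 07:27–15:53 = 8 h 26 min; less 60 min break → 7 h 26 min
Sat: 10:56–19:11 = 8 h 15 min; less 60 min break → 7 h 15 min
Total: 8 h 37 min + 3 h 30 min + 6 h 6 min + 4 h 8 min + 7 h 26 min + 7 h 15 min = 37 h 2 min.

37.03 hours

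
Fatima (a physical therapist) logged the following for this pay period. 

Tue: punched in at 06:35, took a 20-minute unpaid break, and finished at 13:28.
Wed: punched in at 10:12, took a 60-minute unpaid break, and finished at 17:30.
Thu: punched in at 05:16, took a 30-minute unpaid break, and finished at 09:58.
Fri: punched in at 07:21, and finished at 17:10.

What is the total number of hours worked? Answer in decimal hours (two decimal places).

26.87 hours

Tue: 06:35–13:28 = 6 h 53 min; less 20 min break → 6 h 33 min
Wed: 10:12–17:30 = 7 h 18 min; less 60 min break → 6 h 18 min
Thu: 05:16–09:58 = 4 h 42 min; less 30 min break → 4 h 12 min
Fri: 07:21–17:10 = 9 h 49 min
Total: 6 h 33 min + 6 h 18 min + 4 h 12 min + 9 h 49 min = 26 h 52 min.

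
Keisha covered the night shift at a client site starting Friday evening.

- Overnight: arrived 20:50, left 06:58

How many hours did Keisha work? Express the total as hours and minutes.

Overnight: 20:50 → midnight = 3 h 10 min; midnight → 06:58 = 6 h 58 min; span 10 h 8 min

10 h 8 min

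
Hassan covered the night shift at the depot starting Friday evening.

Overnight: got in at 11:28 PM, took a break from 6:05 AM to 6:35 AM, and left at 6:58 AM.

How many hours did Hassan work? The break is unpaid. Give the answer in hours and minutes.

7 h 0 min

Overnight: 11:28 PM → midnight = 0 h 32 min; midnight → 6:58 AM = 6 h 58 min; span 7 h 30 min; less 30 min break → 7 h 0 min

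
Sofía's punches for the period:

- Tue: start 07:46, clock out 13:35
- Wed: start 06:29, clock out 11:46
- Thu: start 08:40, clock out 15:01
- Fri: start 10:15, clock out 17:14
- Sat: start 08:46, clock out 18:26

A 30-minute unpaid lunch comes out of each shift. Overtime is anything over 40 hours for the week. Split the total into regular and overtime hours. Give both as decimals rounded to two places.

Regular 31.60 hours, overtime 0.00 hours

Tue: 07:46–13:35 = 5 h 49 min; less 30 min break → 5 h 19 min
Wed: 06:29–11:46 = 5 h 17 min; less 30 min break → 4 h 47 min
Thu: 08:40–15:01 = 6 h 21 min; less 30 min break → 5 h 51 min
Fri: 10:15–17:14 = 6 h 59 min; less 30 min break → 6 h 29 min
Sat: 08:46–18:26 = 9 h 40 min; less 30 min break → 9 h 10 min
Total worked: 31 h 36 min = 31.60 h.
Threshold 40 h → overtime 0 h 0 min, regular 31 h 36 min.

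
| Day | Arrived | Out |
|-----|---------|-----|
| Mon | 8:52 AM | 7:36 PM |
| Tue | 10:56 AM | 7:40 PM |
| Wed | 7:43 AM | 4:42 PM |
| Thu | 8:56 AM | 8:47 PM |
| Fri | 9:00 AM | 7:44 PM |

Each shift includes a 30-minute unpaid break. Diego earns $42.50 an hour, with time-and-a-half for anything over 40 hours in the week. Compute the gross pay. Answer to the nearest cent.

Mon: 8:52 AM–7:36 PM = 10 h 44 min; less 30 min break → 10 h 14 min
Tue: 10:56 AM–7:40 PM = 8 h 44 min; less 30 min break → 8 h 14 min
Wed: 7:43 AM–4:42 PM = 8 h 59 min; less 30 min break → 8 h 29 min
Thu: 8:56 AM–8:47 PM = 11 h 51 min; less 30 min break → 11 h 21 min
Fri: 9:00 AM–7:44 PM = 10 h 44 min; less 30 min break → 10 h 14 min
Total worked: 48 h 32 min = 2912 min.
Regular 40 h 0 min = 2400 min at $42.50/h; overtime 8 h 32 min = 512 min at $63.75/h.
Pay = (2400 × $42.50 + 512 × $63.75) ÷ 60 = $2244.00.

$2244.00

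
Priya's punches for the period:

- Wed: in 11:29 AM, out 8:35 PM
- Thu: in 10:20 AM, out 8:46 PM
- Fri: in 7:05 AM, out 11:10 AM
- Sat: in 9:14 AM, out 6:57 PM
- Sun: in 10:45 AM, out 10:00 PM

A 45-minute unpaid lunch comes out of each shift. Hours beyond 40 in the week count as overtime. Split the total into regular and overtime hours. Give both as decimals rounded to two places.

Wed: 11:29 AM–8:35 PM = 9 h 6 min; less 45 min break → 8 h 21 min
Thu: 10:20 AM–8:46 PM = 10 h 26 min; less 45 min break → 9 h 41 min
Fri: 7:05 AM–11:10 AM = 4 h 5 min; less 45 min break → 3 h 20 min
Sat: 9:14 AM–6:57 PM = 9 h 43 min; less 45 min break → 8 h 58 min
Sun: 10:45 AM–10:00 PM = 11 h 15 min; less 45 min break → 10 h 30 min
Total worked: 40 h 50 min = 40.83 h.
Threshold 40 h → overtime 0 h 50 min, regular 40 h 0 min.

Regular 40.00 hours, overtime 0.83 hours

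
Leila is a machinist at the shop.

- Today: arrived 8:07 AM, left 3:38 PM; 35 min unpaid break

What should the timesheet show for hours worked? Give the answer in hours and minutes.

Today: 8:07 AM–3:38 PM = 7 h 31 min; less 35 min break → 6 h 56 min

6 h 56 min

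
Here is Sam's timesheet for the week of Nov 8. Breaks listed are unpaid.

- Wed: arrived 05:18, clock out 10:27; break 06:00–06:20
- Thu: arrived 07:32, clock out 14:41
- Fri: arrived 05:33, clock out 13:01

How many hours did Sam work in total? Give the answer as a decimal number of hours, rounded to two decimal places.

19.43 hours

Wed: 05:18–10:27 = 5 h 9 min; less 20 min break → 4 h 49 min
Thu: 07:32–14:41 = 7 h 9 min
Fri: 05:33–13:01 = 7 h 28 min
Total: 4 h 49 min + 7 h 9 min + 7 h 28 min = 19 h 26 min.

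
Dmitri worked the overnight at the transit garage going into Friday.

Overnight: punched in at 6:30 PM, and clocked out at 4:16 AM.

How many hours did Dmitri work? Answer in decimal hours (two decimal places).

Overnight: 6:30 PM → midnight = 5 h 30 min; midnight → 4:16 AM = 4 h 16 min; span 9 h 46 min

9.77 hours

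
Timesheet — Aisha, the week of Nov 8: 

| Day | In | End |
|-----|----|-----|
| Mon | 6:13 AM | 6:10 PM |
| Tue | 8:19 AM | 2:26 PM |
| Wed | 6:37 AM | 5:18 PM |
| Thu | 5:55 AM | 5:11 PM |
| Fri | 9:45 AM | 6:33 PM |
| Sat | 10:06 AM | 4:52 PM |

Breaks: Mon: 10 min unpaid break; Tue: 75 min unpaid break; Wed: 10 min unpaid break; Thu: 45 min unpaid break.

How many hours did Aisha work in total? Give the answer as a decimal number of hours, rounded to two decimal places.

53.25 hours

Mon: 6:13 AM–6:10 PM = 11 h 57 min; less 10 min break → 11 h 47 min
Tue: 8:19 AM–2:26 PM = 6 h 7 min; less 75 min break → 4 h 52 min
Wed: 6:37 AM–5:18 PM = 10 h 41 min; less 10 min break → 10 h 31 min
Thu: 5:55 AM–5:11 PM = 11 h 16 min; less 45 min break → 10 h 31 min
Fri: 9:45 AM–6:33 PM = 8 h 48 min
Sat: 10:06 AM–4:52 PM = 6 h 46 min
Total: 11 h 47 min + 4 h 52 min + 10 h 31 min + 10 h 31 min + 8 h 48 min + 6 h 46 min = 53 h 15 min.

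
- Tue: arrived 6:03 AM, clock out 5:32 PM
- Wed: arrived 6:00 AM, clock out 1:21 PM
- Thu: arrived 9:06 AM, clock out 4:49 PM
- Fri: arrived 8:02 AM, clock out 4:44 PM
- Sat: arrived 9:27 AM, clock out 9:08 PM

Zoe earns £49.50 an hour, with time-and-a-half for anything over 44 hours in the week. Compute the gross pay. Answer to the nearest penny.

Tue: 6:03 AM–5:32 PM = 11 h 29 min
Wed: 6:00 AM–1:21 PM = 7 h 21 min
Thu: 9:06 AM–4:49 PM = 7 h 43 min
Fri: 8:02 AM–4:44 PM = 8 h 42 min
Sat: 9:27 AM–9:08 PM = 11 h 41 min
Total worked: 46 h 56 min = 2816 min.
Regular 44 h 0 min = 2640 min at £49.50/h; overtime 2 h 56 min = 176 min at £74.25/h.
Pay = (2640 × £49.50 + 176 × £74.25) ÷ 60 = £2395.80.

£2395.80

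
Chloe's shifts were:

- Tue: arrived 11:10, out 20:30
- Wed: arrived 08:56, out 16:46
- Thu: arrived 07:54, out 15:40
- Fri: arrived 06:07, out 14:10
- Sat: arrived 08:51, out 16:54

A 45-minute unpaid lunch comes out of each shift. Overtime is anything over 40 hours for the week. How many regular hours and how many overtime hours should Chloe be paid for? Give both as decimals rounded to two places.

Tue: 11:10–20:30 = 9 h 20 min; less 45 min break → 8 h 35 min
Wed: 08:56–16:46 = 7 h 50 min; less 45 min break → 7 h 5 min
Thu: 07:54–15:40 = 7 h 46 min; less 45 min break → 7 h 1 min
Fri: 06:07–14:10 = 8 h 3 min; less 45 min break → 7 h 18 min
Sat: 08:51–16:54 = 8 h 3 min; less 45 min break → 7 h 18 min
Total worked: 37 h 17 min = 37.28 h.
Threshold 40 h → overtime 0 h 0 min, regular 37 h 17 min.

Regular 37.28 hours, overtime 0.00 hours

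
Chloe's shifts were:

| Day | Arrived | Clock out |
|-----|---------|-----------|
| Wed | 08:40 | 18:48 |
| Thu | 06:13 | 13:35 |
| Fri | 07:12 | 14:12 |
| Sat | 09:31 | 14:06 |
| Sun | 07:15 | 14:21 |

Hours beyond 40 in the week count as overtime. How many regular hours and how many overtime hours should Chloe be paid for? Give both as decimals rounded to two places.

Wed: 08:40–18:48 = 10 h 8 min
Thu: 06:13–13:35 = 7 h 22 min
Fri: 07:12–14:12 = 7 h 0 min
Sat: 09:31–14:06 = 4 h 35 min
Sun: 07:15–14:21 = 7 h 6 min
Total worked: 36 h 11 min = 36.18 h.
Threshold 40 h → overtime 0 h 0 min, regular 36 h 11 min.

Regular 36.18 hours, overtime 0.00 hours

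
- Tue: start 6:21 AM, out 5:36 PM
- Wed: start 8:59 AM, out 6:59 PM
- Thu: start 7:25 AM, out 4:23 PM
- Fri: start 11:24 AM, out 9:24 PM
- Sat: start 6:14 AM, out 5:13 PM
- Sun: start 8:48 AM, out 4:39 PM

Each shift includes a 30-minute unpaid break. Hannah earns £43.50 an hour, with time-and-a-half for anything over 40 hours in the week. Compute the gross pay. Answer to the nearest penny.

Tue: 6:21 AM–5:36 PM = 11 h 15 min; less 30 min break → 10 h 45 min
Wed: 8:59 AM–6:59 PM = 10 h 0 min; less 30 min break → 9 h 30 min
Thu: 7:25 AM–4:23 PM = 8 h 58 min; less 30 min break → 8 h 28 min
Fri: 11:24 AM–9:24 PM = 10 h 0 min; less 30 min break → 9 h 30 min
Sat: 6:14 AM–5:13 PM = 10 h 59 min; less 30 min break → 10 h 29 min
Sun: 8:48 AM–4:39 PM = 7 h 51 min; less 30 min break → 7 h 21 min
Total worked: 56 h 3 min = 3363 min.
Regular 40 h 0 min = 2400 min at £43.50/h; overtime 16 h 3 min = 963 min at £65.25/h.
Pay = (2400 × £43.50 + 963 × £65.25) ÷ 60 = £2787.26.

£2787.26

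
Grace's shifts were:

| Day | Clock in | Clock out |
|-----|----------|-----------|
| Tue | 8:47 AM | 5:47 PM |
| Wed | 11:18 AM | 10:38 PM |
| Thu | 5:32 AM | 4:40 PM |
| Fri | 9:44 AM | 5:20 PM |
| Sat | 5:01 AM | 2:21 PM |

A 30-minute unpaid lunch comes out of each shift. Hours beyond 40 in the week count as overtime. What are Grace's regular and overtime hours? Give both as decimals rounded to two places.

Regular 40.00 hours, overtime 5.90 hours

Tue: 8:47 AM–5:47 PM = 9 h 0 min; less 30 min break → 8 h 30 min
Wed: 11:18 AM–10:38 PM = 11 h 20 min; less 30 min break → 10 h 50 min
Thu: 5:32 AM–4:40 PM = 11 h 8 min; less 30 min break → 10 h 38 min
Fri: 9:44 AM–5:20 PM = 7 h 36 min; less 30 min break → 7 h 6 min
Sat: 5:01 AM–2:21 PM = 9 h 20 min; less 30 min break → 8 h 50 min
Total worked: 45 h 54 min = 45.90 h.
Threshold 40 h → overtime 5 h 54 min, regular 40 h 0 min.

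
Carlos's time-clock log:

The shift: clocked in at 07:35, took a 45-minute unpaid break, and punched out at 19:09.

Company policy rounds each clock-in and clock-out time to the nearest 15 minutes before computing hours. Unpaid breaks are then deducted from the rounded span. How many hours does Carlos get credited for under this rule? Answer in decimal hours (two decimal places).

The shift: in 07:35→07:30, out 19:09→19:15; 11 h 45 min − 45 min = 11 h 0 min

11.00 hours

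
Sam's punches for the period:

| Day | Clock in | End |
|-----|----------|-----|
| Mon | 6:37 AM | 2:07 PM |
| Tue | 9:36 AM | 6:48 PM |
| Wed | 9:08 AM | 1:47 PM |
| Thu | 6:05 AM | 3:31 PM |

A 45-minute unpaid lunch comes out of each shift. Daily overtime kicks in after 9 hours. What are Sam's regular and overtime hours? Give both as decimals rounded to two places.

Regular 27.78 hours, overtime 0.00 hours

Mon: 6:37 AM–2:07 PM = 7 h 30 min; less 45 min break → 6 h 45 min
Tue: 9:36 AM–6:48 PM = 9 h 12 min; less 45 min break → 8 h 27 min
Wed: 9:08 AM–1:47 PM = 4 h 39 min; less 45 min break → 3 h 54 min
Thu: 6:05 AM–3:31 PM = 9 h 26 min; less 45 min break → 8 h 41 min
Mon reg 6 h 45 min / OT 0 h 0 min; Tue reg 8 h 27 min / OT 0 h 0 min; Wed reg 3 h 54 min / OT 0 h 0 min; Thu reg 8 h 41 min / OT 0 h 0 min.
Totals: regular 27 h 47 min, overtime 0 h 0 min.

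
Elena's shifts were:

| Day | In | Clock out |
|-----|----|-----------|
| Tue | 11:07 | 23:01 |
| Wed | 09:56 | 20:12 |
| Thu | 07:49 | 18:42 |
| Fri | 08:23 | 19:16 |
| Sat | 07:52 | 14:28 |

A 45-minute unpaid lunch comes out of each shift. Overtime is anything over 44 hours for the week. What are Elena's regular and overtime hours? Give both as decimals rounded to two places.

Tue: 11:07–23:01 = 11 h 54 min; less 45 min break → 11 h 9 min
Wed: 09:56–20:12 = 10 h 16 min; less 45 min break → 9 h 31 min
Thu: 07:49–18:42 = 10 h 53 min; less 45 min break → 10 h 8 min
Fri: 08:23–19:16 = 10 h 53 min; less 45 min break → 10 h 8 min
Sat: 07:52–14:28 = 6 h 36 min; less 45 min break → 5 h 51 min
Total worked: 46 h 47 min = 46.78 h.
Threshold 44 h → overtime 2 h 47 min, regular 44 h 0 min.

Regular 44.00 hours, overtime 2.78 hours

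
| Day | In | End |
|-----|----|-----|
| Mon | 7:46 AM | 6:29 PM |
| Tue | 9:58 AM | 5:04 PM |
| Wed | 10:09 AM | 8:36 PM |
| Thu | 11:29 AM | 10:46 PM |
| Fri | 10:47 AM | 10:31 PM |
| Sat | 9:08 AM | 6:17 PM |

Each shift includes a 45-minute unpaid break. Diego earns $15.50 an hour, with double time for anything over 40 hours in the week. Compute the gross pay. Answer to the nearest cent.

Mon: 7:46 AM–6:29 PM = 10 h 43 min; less 45 min break → 9 h 58 min
Tue: 9:58 AM–5:04 PM = 7 h 6 min; less 45 min break → 6 h 21 min
Wed: 10:09 AM–8:36 PM = 10 h 27 min; less 45 min break → 9 h 42 min
Thu: 11:29 AM–10:46 PM = 11 h 17 min; less 45 min break → 10 h 32 min
Fri: 10:47 AM–10:31 PM = 11 h 44 min; less 45 min break → 10 h 59 min
Sat: 9:08 AM–6:17 PM = 9 h 9 min; less 45 min break → 8 h 24 min
Total worked: 55 h 56 min = 3356 min.
Regular 40 h 0 min = 2400 min at $15.50/h; overtime 15 h 56 min = 956 min at $31.00/h.
Pay = (2400 × $15.50 + 956 × $31.00) ÷ 60 = $1113.93.

$1113.93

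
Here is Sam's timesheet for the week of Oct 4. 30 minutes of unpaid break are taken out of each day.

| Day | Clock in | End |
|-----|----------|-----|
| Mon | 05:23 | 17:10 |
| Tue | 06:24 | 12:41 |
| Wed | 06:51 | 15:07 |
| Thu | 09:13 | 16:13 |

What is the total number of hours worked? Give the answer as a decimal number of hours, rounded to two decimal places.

31.33 hours

Mon: 05:23–17:10 = 11 h 47 min; less 30 min break → 11 h 17 min
Tue: 06:24–12:41 = 6 h 17 min; less 30 min break → 5 h 47 min
Wed: 06:51–15:07 = 8 h 16 min; less 30 min break → 7 h 46 min
Thu: 09:13–16:13 = 7 h 0 min; less 30 min break → 6 h 30 min
Total: 11 h 17 min + 5 h 47 min + 7 h 46 min + 6 h 30 min = 31 h 20 min.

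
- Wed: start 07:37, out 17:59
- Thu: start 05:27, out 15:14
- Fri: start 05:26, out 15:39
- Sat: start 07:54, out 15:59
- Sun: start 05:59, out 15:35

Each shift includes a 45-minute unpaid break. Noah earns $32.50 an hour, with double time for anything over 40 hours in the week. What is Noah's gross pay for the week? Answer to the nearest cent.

Wed: 07:37–17:59 = 10 h 22 min; less 45 min break → 9 h 37 min
Thu: 05:27–15:14 = 9 h 47 min; less 45 min break → 9 h 2 min
Fri: 05:26–15:39 = 10 h 13 min; less 45 min break → 9 h 28 min
Sat: 07:54–15:59 = 8 h 5 min; less 45 min break → 7 h 20 min
Sun: 05:59–15:35 = 9 h 36 min; less 45 min break → 8 h 51 min
Total worked: 44 h 18 min = 2658 min.
Regular 40 h 0 min = 2400 min at $32.50/h; overtime 4 h 18 min = 258 min at $65.00/h.
Pay = (2400 × $32.50 + 258 × $65.00) ÷ 60 = $1579.50.

$1579.50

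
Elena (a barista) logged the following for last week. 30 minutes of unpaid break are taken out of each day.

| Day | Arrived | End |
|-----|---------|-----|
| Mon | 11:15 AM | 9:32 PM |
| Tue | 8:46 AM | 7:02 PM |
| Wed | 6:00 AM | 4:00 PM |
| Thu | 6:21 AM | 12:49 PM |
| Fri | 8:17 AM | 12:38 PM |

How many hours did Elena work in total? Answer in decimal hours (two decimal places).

Mon: 11:15 AM–9:32 PM = 10 h 17 min; less 30 min break → 9 h 47 min
Tue: 8:46 AM–7:02 PM = 10 h 16 min; less 30 min break → 9 h 46 min
Wed: 6:00 AM–4:00 PM = 10 h 0 min; less 30 min break → 9 h 30 min
Thu: 6:21 AM–12:49 PM = 6 h 28 min; less 30 min break → 5 h 58 min
Fri: 8:17 AM–12:38 PM = 4 h 21 min; less 30 min break → 3 h 51 min
Total: 9 h 47 min + 9 h 46 min + 9 h 30 min + 5 h 58 min + 3 h 51 min = 38 h 52 min.

38.87 hours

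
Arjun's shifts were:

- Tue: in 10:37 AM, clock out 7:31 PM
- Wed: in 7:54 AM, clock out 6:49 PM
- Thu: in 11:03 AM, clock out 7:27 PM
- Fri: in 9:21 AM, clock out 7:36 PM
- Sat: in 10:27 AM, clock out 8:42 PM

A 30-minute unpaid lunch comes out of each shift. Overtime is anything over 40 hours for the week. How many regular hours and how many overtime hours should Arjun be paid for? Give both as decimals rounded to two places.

Tue: 10:37 AM–7:31 PM = 8 h 54 min; less 30 min break → 8 h 24 min
Wed: 7:54 AM–6:49 PM = 10 h 55 min; less 30 min break → 10 h 25 min
Thu: 11:03 AM–7:27 PM = 8 h 24 min; less 30 min break → 7 h 54 min
Fri: 9:21 AM–7:36 PM = 10 h 15 min; less 30 min break → 9 h 45 min
Sat: 10:27 AM–8:42 PM = 10 h 15 min; less 30 min break → 9 h 45 min
Total worked: 46 h 13 min = 46.22 h.
Threshold 40 h → overtime 6 h 13 min, regular 40 h 0 min.

Regular 40.00 hours, overtime 6.22 hours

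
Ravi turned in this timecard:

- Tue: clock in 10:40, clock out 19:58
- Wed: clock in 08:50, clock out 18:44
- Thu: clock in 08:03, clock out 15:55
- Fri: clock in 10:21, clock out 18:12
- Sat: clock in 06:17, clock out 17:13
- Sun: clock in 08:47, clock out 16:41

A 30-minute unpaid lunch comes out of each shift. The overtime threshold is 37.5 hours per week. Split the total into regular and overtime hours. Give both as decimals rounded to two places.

Regular 37.50 hours, overtime 13.25 hours

Tue: 10:40–19:58 = 9 h 18 min; less 30 min break → 8 h 48 min
Wed: 08:50–18:44 = 9 h 54 min; less 30 min break → 9 h 24 min
Thu: 08:03–15:55 = 7 h 52 min; less 30 min break → 7 h 22 min
Fri: 10:21–18:12 = 7 h 51 min; less 30 min break → 7 h 21 min
Sat: 06:17–17:13 = 10 h 56 min; less 30 min break → 10 h 26 min
Sun: 08:47–16:41 = 7 h 54 min; less 30 min break → 7 h 24 min
Total worked: 50 h 45 min = 50.75 h.
Threshold 37.5 h → overtime 13 h 15 min, regular 37 h 30 min.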